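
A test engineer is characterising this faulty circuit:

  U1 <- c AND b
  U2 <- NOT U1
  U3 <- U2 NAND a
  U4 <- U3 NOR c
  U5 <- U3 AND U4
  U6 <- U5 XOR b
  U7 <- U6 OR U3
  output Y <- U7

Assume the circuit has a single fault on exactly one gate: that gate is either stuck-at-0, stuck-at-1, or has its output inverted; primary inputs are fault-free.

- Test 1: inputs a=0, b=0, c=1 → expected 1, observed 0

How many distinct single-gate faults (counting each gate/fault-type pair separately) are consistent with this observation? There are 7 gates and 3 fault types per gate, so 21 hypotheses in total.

Fault-free: U1=0, U2=1, U3=1, U4=0, U5=0, U6=0, U7=1 → 1. Observed 0.
  U1: none of the 3 fault types match ✗
  U2: none of the 3 fault types match ✗
  U3: stuck-at-0, inverted output ✓; others ✗
  U4: none of the 3 fault types match ✗
  U5: none of the 3 fault types match ✗
  U6: none of the 3 fault types match ✗
  U7: stuck-at-0, inverted output ✓; others ✗
Consistent faults: {U3 stuck-at-0, U3 inverted output, U7 stuck-at-0, U7 inverted output} — 4 in all.

4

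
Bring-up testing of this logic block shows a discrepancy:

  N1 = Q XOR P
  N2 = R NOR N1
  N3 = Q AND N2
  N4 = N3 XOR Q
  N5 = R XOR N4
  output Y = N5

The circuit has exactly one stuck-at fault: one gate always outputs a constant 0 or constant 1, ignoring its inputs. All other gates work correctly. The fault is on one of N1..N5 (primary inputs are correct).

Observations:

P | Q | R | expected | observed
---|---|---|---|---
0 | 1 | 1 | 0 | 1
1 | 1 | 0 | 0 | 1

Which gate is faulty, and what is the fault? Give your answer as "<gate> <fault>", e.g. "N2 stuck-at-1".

N5 stuck-at-1

Fault-free values for test 1 (P=0, Q=1, R=1): N1=1, N2=0, N3=0, N4=1, N5=0, giving Y=0. Observed 1.
Test 1: faults giving observed 1 are {N2 stuck-at-1, N3 stuck-at-1, N4 stuck-at-0, N5 stuck-at-1}.
Test 2 (P=1, Q=1, R=0): fault-free N1=0, N2=1, N3=1, N4=0, N5=0 → 0; observed 1. Eliminates N2 stuck-at-1, N3 stuck-at-1, N4 stuck-at-0.
Only N5 stuck-at-1 is consistent with every test.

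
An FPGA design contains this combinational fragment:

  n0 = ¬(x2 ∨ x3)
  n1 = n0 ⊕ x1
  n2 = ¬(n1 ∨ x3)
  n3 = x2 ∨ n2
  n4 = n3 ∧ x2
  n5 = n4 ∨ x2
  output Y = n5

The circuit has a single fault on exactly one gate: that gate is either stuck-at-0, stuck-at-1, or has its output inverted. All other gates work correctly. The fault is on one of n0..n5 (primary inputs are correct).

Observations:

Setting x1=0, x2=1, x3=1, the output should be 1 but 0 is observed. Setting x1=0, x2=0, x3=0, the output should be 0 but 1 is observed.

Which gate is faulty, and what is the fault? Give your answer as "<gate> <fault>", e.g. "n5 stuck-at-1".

n5 inverted output

Fault-free values for test 1 (x1=0, x2=1, x3=1): n0=0, n1=0, n2=0, n3=1, n4=1, n5=1, giving Y=1. Observed 0.
Test 1: faults giving observed 0 are {n5 stuck-at-0, n5 inverted output}.
Test 2 (x1=0, x2=0, x3=0): fault-free n0=1, n1=1, n2=0, n3=0, n4=0, n5=0 → 0; observed 1. Eliminates n5 stuck-at-0.
Only n5 inverted output is consistent with every test.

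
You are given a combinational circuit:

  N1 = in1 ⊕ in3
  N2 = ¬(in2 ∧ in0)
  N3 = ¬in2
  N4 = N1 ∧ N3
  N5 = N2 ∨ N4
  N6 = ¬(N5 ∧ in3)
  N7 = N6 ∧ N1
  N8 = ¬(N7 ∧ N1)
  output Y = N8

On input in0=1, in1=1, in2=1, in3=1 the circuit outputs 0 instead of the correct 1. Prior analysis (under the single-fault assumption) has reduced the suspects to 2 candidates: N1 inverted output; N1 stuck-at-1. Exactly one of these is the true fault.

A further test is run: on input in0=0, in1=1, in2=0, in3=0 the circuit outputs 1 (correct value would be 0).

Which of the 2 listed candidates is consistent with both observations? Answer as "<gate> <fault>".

Evaluate each candidate on input in0=0, in1=1, in2=0, in3=0:
  N1 inverted output: N1=0 [inverted output], N2=1, N3=1, N4=0, N5=1, N6=1, N7=0, N8=1 → 1 — matches
  N1 stuck-at-1: N1=1 [stuck-at-1], N2=1, N3=1, N4=1, N5=1, N6=1, N7=1, N8=0 → 0 — eliminated
Only N1 inverted output reproduces the observed 1.

N1 inverted output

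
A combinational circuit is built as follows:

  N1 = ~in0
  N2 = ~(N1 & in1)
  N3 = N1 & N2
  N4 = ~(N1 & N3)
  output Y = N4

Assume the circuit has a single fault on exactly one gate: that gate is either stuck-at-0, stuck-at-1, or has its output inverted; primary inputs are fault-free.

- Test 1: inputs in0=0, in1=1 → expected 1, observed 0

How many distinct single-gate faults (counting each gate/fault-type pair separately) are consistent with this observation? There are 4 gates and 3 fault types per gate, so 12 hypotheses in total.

Fault-free: N1=1, N2=0, N3=0, N4=1 → 1. Observed 0.
  N1 stuck-at-0: output 1 ✗
  N1 stuck-at-1: output 1 ✗
  N1 inverted output: output 1 ✗
  N2 stuck-at-0: output 1 ✗
  N2 stuck-at-1: output 0 ✓
  N2 inverted output: output 0 ✓
  N3 stuck-at-0: output 1 ✗
  N3 stuck-at-1: output 0 ✓
  N3 inverted output: output 0 ✓
  N4 stuck-at-0: output 0 ✓
  N4 stuck-at-1: output 1 ✗
  N4 inverted output: output 0 ✓
Consistent faults: {N2 stuck-at-1, N2 inverted output, N3 stuck-at-1, N3 inverted output, N4 stuck-at-0, N4 inverted output} — 6 in all.

6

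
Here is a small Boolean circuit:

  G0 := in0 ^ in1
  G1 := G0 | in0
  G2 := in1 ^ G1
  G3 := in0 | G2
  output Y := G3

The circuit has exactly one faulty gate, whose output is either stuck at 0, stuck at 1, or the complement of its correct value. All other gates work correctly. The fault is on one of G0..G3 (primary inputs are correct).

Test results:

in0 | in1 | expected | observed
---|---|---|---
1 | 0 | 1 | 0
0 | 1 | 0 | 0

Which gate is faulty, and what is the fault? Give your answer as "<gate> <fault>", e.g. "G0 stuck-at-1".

G3 stuck-at-0

Fault-free values for test 1 (in0=1, in1=0): G0=1, G1=1, G2=1, G3=1, giving Y=1. Observed 0.
Test 1: faults giving observed 0 are {G3 stuck-at-0, G3 inverted output}.
Test 2 (in0=0, in1=1): fault-free G0=1, G1=1, G2=0, G3=0 → 0; observed 0. Eliminates G3 inverted output.
Only G3 stuck-at-0 is consistent with every test.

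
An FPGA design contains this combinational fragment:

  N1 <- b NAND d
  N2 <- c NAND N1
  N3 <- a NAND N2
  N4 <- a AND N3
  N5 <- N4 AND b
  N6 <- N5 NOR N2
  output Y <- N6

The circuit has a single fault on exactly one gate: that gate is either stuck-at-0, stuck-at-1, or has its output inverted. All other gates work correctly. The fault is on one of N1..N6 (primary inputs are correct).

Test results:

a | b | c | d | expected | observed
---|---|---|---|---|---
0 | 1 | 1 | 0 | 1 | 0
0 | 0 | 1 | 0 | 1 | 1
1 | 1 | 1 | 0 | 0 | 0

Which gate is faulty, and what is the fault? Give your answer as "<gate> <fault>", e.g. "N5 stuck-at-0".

N4 stuck-at-1

Fault-free values for test 1 (a=0, b=1, c=1, d=0): N1=1, N2=0, N3=1, N4=0, N5=0, N6=1, giving Y=1. Observed 0.
Test 1: faults giving observed 0 are {N1 stuck-at-0, N1 inverted output, N2 stuck-at-1, N2 inverted output, N4 stuck-at-1, N4 inverted output, N5 stuck-at-1, N5 inverted output, N6 stuck-at-0, N6 inverted output}.
Test 2 (a=0, b=0, c=1, d=0): fault-free N1=1, N2=0, N3=1, N4=0, N5=0, N6=1 → 1; observed 1. Eliminates N1 stuck-at-0, N1 inverted output, N2 stuck-at-1, N2 inverted output, N5 stuck-at-1, N5 inverted output, N6 stuck-at-0, N6 inverted output.
Test 3 (a=1, b=1, c=1, d=0): fault-free N1=1, N2=0, N3=1, N4=1, N5=1, N6=0 → 0; observed 0. Eliminates N4 inverted output.
Only N4 stuck-at-1 is consistent with every test.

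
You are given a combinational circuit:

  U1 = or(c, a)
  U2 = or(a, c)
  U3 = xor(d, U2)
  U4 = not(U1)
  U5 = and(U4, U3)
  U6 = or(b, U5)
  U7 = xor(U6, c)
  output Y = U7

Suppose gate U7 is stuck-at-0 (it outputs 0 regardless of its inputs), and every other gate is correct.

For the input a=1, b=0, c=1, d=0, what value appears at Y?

0

Propagate with U7 forced: U1=1, U2=1, U3=1, U4=0, U5=0, U6=0, U7=0 [stuck-at-0].
So Y = 0. (Without the fault it would be 1.)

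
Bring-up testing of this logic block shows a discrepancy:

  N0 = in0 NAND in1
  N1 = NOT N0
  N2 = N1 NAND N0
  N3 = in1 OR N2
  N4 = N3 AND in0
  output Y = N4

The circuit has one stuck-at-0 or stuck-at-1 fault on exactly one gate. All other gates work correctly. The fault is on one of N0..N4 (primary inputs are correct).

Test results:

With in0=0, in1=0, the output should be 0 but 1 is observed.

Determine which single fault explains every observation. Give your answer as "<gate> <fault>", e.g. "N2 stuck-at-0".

N4 stuck-at-1

Fault-free values for test 1 (in0=0, in1=0): N0=1, N1=0, N2=1, N3=1, N4=0, giving Y=0. Observed 1.
Test 1: faults giving observed 1 are {N4 stuck-at-1}.
Only N4 stuck-at-1 is consistent with every test.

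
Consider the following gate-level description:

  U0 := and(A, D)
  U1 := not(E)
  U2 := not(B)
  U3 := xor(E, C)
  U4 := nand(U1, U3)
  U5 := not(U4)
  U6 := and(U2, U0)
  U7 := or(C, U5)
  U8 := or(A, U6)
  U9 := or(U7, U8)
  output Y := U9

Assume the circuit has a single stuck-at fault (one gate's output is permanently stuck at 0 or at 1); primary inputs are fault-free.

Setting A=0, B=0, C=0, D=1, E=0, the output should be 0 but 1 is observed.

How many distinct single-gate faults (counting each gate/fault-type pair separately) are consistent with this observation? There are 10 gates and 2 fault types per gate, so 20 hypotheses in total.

8

Fault-free: U0=0, U1=1, U2=1, U3=0, U4=1, U5=0, U6=0, U7=0, U8=0, U9=0 → 0. Observed 1.
  U0: stuck-at-1 ✓; others ✗
  U1: none of the 2 fault types match ✗
  U2: none of the 2 fault types match ✗
  U3: stuck-at-1 ✓; others ✗
  U4: stuck-at-0 ✓; others ✗
  U5: stuck-at-1 ✓; others ✗
  U6: stuck-at-1 ✓; others ✗
  U7: stuck-at-1 ✓; others ✗
  U8: stuck-at-1 ✓; others ✗
  U9: stuck-at-1 ✓; others ✗
Consistent faults: {U0 stuck-at-1, U3 stuck-at-1, U4 stuck-at-0, U5 stuck-at-1, U6 stuck-at-1, U7 stuck-at-1, U8 stuck-at-1, U9 stuck-at-1} — 8 in all.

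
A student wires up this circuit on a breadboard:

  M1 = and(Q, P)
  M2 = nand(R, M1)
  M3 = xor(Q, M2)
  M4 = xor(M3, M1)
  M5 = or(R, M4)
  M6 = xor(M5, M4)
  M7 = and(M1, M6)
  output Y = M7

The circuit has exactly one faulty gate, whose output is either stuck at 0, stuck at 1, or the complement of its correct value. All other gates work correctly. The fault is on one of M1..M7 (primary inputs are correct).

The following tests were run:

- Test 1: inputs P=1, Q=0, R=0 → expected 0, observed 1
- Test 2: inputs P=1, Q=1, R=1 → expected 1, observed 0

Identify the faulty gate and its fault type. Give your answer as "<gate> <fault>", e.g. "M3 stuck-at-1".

M7 inverted output

Fault-free values for test 1 (P=1, Q=0, R=0): M1=0, M2=1, M3=1, M4=1, M5=1, M6=0, M7=0, giving Y=0. Observed 1.
Test 1: faults giving observed 1 are {M7 stuck-at-1, M7 inverted output}.
Test 2 (P=1, Q=1, R=1): fault-free M1=1, M2=0, M3=1, M4=0, M5=1, M6=1, M7=1 → 1; observed 0. Eliminates M7 stuck-at-1.
Only M7 inverted output is consistent with every test.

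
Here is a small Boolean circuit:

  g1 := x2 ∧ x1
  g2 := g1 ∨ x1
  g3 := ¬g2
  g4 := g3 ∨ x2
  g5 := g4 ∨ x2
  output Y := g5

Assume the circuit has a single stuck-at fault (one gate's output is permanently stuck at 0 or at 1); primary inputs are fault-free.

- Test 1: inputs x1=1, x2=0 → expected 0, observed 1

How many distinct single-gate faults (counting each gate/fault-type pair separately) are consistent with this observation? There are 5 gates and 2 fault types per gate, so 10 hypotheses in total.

4

Fault-free: g1=0, g2=1, g3=0, g4=0, g5=0 → 0. Observed 1.
  g1 stuck-at-0: output 0 ✗
  g1 stuck-at-1: output 0 ✗
  g2 stuck-at-0: output 1 ✓
  g2 stuck-at-1: output 0 ✗
  g3 stuck-at-0: output 0 ✗
  g3 stuck-at-1: output 1 ✓
  g4 stuck-at-0: output 0 ✗
  g4 stuck-at-1: output 1 ✓
  g5 stuck-at-0: output 0 ✗
  g5 stuck-at-1: output 1 ✓
Consistent faults: {g2 stuck-at-0, g3 stuck-at-1, g4 stuck-at-1, g5 stuck-at-1} — 4 in all.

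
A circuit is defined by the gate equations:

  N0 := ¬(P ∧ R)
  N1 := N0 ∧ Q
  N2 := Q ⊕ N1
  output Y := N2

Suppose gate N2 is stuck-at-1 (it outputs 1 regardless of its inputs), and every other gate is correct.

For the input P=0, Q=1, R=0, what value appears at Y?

Propagate with N2 forced: N0=1, N1=1, N2=1 [stuck-at-1].
So Y = 1. (Without the fault it would be 0.)

1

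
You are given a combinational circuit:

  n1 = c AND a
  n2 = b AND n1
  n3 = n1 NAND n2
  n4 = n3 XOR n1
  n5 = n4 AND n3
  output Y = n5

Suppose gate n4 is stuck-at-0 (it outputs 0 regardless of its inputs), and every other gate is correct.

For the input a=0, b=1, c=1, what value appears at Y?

0

Propagate with n4 forced: n1=0, n2=0, n3=1, n4=0 [stuck-at-0], n5=0.
So Y = 0. (Without the fault it would be 1.)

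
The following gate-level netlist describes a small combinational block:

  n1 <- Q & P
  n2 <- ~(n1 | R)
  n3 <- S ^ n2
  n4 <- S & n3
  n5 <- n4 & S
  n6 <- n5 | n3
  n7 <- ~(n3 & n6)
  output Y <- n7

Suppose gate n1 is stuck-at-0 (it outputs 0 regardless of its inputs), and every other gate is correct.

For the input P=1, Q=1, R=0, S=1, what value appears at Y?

1

Propagate with n1 forced: n1=0 [stuck-at-0], n2=1, n3=0, n4=0, n5=0, n6=0, n7=1.
So Y = 1. (Without the fault it would be 0.)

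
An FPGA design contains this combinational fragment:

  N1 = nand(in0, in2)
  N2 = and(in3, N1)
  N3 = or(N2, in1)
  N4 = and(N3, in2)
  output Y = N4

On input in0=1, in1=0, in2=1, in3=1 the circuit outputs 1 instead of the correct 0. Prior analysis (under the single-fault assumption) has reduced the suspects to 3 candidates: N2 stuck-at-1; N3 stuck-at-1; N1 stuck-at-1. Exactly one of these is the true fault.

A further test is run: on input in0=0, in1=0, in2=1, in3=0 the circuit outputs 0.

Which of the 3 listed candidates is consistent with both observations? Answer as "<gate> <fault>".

Evaluate each candidate on input in0=0, in1=0, in2=1, in3=0:
  N2 stuck-at-1: N1=1, N2=1 [stuck-at-1], N3=1, N4=1 → 1 — eliminated
  N3 stuck-at-1: N1=1, N2=0, N3=1 [stuck-at-1], N4=1 → 1 — eliminated
  N1 stuck-at-1: N1=1 [stuck-at-1], N2=0, N3=0, N4=0 → 0 — matches
Only N1 stuck-at-1 reproduces the observed 0.

N1 stuck-at-1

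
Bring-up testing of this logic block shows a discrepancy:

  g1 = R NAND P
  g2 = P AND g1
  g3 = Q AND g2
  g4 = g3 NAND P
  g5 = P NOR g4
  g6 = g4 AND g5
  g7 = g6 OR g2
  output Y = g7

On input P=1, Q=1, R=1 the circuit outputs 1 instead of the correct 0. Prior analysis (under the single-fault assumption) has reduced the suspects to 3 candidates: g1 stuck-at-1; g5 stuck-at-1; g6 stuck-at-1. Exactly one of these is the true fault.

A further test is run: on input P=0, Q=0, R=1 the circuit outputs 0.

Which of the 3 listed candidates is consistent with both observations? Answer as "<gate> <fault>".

g1 stuck-at-1

Evaluate each candidate on input P=0, Q=0, R=1:
  g1 stuck-at-1: g1=1 [stuck-at-1], g2=0, g3=0, g4=1, g5=0, g6=0, g7=0 → 0 — matches
  g5 stuck-at-1: g1=1, g2=0, g3=0, g4=1, g5=1 [stuck-at-1], g6=1, g7=1 → 1 — eliminated
  g6 stuck-at-1: g1=1, g2=0, g3=0, g4=1, g5=0, g6=1 [stuck-at-1], g7=1 → 1 — eliminated
Only g1 stuck-at-1 reproduces the observed 0.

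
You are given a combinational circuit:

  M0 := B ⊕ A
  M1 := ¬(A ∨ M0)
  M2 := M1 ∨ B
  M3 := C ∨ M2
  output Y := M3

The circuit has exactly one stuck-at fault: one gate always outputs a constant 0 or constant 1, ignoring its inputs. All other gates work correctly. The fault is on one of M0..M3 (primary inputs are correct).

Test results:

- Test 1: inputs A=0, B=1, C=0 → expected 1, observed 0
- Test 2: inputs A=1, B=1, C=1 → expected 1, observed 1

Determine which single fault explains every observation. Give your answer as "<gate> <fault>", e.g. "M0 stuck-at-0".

Fault-free values for test 1 (A=0, B=1, C=0): M0=1, M1=0, M2=1, M3=1, giving Y=1. Observed 0.
Test 1: faults giving observed 0 are {M2 stuck-at-0, M3 stuck-at-0}.
Test 2 (A=1, B=1, C=1): fault-free M0=0, M1=0, M2=1, M3=1 → 1; observed 1. Eliminates M3 stuck-at-0.
Only M2 stuck-at-0 is consistent with every test.

M2 stuck-at-0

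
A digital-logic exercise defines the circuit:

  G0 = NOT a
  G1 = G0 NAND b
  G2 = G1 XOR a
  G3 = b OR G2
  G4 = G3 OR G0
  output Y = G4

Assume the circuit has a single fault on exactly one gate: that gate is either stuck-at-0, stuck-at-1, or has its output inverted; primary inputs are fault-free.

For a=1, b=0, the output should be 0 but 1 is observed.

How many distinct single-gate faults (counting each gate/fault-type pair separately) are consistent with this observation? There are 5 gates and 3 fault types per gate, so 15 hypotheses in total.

Fault-free: G0=0, G1=1, G2=0, G3=0, G4=0 → 0. Observed 1.
  G0: stuck-at-1, inverted output ✓; others ✗
  G1: stuck-at-0, inverted output ✓; others ✗
  G2: stuck-at-1, inverted output ✓; others ✗
  G3: stuck-at-1, inverted output ✓; others ✗
  G4: stuck-at-1, inverted output ✓; others ✗
Consistent faults: {G0 stuck-at-1, G0 inverted output, G1 stuck-at-0, G1 inverted output, G2 stuck-at-1, G2 inverted output, G3 stuck-at-1, G3 inverted output, G4 stuck-at-1, G4 inverted output} — 10 in all.

10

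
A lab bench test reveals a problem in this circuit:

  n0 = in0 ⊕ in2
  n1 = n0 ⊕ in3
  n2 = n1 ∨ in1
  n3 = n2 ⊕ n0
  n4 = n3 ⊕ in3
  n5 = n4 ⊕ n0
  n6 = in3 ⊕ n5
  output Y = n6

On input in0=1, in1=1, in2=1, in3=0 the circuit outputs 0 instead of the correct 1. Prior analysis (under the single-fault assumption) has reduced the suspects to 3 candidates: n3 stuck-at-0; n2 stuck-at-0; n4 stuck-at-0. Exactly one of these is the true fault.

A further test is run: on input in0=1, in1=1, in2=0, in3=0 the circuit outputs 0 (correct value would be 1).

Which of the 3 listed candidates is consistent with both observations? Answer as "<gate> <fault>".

n2 stuck-at-0

Evaluate each candidate on input in0=1, in1=1, in2=0, in3=0:
  n3 stuck-at-0: n0=1, n1=1, n2=1, n3=0 [stuck-at-0], n4=0, n5=1, n6=1 → 1 — eliminated
  n2 stuck-at-0: n0=1, n1=1, n2=0 [stuck-at-0], n3=1, n4=1, n5=0, n6=0 → 0 — matches
  n4 stuck-at-0: n0=1, n1=1, n2=1, n3=0, n4=0 [stuck-at-0], n5=1, n6=1 → 1 — eliminated
Only n2 stuck-at-0 reproduces the observed 0.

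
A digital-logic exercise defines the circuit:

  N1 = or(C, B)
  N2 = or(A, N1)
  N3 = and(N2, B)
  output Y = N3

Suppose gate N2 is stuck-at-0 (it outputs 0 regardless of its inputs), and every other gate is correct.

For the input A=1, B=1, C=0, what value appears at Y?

0

Propagate with N2 forced: N1=1, N2=0 [stuck-at-0], N3=0.
So Y = 0. (Without the fault it would be 1.)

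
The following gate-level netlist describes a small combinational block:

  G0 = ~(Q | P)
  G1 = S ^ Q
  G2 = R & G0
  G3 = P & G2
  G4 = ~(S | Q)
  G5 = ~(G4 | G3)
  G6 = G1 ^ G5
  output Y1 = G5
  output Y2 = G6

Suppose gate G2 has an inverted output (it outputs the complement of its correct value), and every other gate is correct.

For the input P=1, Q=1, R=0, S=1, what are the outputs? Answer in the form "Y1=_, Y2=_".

Y1=0, Y2=0

Propagate with G2 forced: G0=0, G1=0, G2=1 [inverted output], G3=1, G4=0, G5=0, G6=0.
So the outputs are Y1=0, Y2=0. (Without the fault they would be Y1=1, Y2=1.)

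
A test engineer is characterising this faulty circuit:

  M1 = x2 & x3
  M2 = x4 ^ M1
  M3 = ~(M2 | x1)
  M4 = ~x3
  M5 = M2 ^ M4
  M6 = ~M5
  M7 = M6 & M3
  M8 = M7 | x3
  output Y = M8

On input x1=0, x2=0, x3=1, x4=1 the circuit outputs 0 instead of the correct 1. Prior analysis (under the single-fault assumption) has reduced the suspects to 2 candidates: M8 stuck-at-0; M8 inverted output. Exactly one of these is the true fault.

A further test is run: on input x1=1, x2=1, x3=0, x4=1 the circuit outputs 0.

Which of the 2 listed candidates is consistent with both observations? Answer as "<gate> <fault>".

Evaluate each candidate on input x1=1, x2=1, x3=0, x4=1:
  M8 stuck-at-0: M1=0, M2=1, M3=0, M4=1, M5=0, M6=1, M7=0, M8=0 [stuck-at-0] → 0 — matches
  M8 inverted output: M1=0, M2=1, M3=0, M4=1, M5=0, M6=1, M7=0, M8=1 [inverted output] → 1 — eliminated
Only M8 stuck-at-0 reproduces the observed 0.

M8 stuck-at-0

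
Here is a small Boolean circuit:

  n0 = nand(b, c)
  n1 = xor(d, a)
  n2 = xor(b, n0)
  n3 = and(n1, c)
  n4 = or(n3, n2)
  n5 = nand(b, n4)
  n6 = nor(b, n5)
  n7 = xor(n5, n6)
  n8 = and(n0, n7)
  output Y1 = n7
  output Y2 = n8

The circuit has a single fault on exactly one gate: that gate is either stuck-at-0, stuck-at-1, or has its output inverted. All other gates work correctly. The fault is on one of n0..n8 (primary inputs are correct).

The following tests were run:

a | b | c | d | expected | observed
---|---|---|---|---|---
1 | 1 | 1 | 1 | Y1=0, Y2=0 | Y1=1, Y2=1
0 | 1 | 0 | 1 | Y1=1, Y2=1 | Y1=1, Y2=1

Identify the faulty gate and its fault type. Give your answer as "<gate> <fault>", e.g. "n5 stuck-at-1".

Fault-free values for test 1 (a=1, b=1, c=1, d=1): n0=0, n1=0, n2=1, n3=0, n4=1, n5=0, n6=0, n7=0, n8=0, giving Y1=0, Y2=0. Observed Y1=1, Y2=1.
Test 1: faults giving observed Y1=1, Y2=1 are {n0 stuck-at-1, n0 inverted output}.
Test 2 (a=0, b=1, c=0, d=1): fault-free n0=1, n1=1, n2=0, n3=0, n4=0, n5=1, n6=0, n7=1, n8=1 → Y1=1, Y2=1; observed Y1=1, Y2=1. Eliminates n0 inverted output.
Only n0 stuck-at-1 is consistent with every test.

n0 stuck-at-1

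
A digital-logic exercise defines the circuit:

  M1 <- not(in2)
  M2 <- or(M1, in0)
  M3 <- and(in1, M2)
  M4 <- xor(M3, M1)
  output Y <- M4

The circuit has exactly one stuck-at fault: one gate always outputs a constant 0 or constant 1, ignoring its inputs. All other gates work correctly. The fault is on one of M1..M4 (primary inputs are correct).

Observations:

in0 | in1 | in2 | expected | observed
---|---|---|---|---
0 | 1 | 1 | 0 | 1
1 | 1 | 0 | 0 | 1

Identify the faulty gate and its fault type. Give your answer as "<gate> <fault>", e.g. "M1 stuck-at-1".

M4 stuck-at-1

Fault-free values for test 1 (in0=0, in1=1, in2=1): M1=0, M2=0, M3=0, M4=0, giving Y=0. Observed 1.
Test 1: faults giving observed 1 are {M2 stuck-at-1, M3 stuck-at-1, M4 stuck-at-1}.
Test 2 (in0=1, in1=1, in2=0): fault-free M1=1, M2=1, M3=1, M4=0 → 0; observed 1. Eliminates M2 stuck-at-1, M3 stuck-at-1.
Only M4 stuck-at-1 is consistent with every test.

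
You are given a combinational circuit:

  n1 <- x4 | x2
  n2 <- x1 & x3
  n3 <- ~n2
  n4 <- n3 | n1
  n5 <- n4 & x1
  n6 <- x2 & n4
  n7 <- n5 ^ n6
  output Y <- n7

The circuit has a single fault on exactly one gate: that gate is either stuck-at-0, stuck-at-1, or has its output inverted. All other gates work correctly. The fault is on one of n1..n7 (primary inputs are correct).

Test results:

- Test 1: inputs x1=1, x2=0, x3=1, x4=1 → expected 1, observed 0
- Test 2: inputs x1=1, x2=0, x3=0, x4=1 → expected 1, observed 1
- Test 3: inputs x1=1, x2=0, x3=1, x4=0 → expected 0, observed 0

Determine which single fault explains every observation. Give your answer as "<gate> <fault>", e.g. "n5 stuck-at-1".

n1 stuck-at-0

Fault-free values for test 1 (x1=1, x2=0, x3=1, x4=1): n1=1, n2=1, n3=0, n4=1, n5=1, n6=0, n7=1, giving Y=1. Observed 0.
Test 1: faults giving observed 0 are {n1 stuck-at-0, n1 inverted output, n4 stuck-at-0, n4 inverted output, n5 stuck-at-0, n5 inverted output, n6 stuck-at-1, n6 inverted output, n7 stuck-at-0, n7 inverted output}.
Test 2 (x1=1, x2=0, x3=0, x4=1): fault-free n1=1, n2=0, n3=1, n4=1, n5=1, n6=0, n7=1 → 1; observed 1. Eliminates n4 stuck-at-0, n4 inverted output, n5 stuck-at-0, n5 inverted output, n6 stuck-at-1, n6 inverted output, n7 stuck-at-0, n7 inverted output.
Test 3 (x1=1, x2=0, x3=1, x4=0): fault-free n1=0, n2=1, n3=0, n4=0, n5=0, n6=0, n7=0 → 0; observed 0. Eliminates n1 inverted output.
Only n1 stuck-at-0 is consistent with every test.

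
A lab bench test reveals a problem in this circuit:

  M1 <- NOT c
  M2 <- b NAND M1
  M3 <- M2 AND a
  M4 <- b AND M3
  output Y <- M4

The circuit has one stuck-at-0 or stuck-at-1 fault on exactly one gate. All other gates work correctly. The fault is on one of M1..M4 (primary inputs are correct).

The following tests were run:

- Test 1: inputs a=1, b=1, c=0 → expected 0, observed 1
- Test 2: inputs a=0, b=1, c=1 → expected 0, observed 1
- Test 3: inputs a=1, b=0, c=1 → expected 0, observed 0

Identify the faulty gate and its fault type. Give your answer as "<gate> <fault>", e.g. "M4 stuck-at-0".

Fault-free values for test 1 (a=1, b=1, c=0): M1=1, M2=0, M3=0, M4=0, giving Y=0. Observed 1.
Test 1: faults giving observed 1 are {M1 stuck-at-0, M2 stuck-at-1, M3 stuck-at-1, M4 stuck-at-1}.
Test 2 (a=0, b=1, c=1): fault-free M1=0, M2=1, M3=0, M4=0 → 0; observed 1. Eliminates M1 stuck-at-0, M2 stuck-at-1.
Test 3 (a=1, b=0, c=1): fault-free M1=0, M2=1, M3=1, M4=0 → 0; observed 0. Eliminates M4 stuck-at-1.
Only M3 stuck-at-1 is consistent with every test.

M3 stuck-at-1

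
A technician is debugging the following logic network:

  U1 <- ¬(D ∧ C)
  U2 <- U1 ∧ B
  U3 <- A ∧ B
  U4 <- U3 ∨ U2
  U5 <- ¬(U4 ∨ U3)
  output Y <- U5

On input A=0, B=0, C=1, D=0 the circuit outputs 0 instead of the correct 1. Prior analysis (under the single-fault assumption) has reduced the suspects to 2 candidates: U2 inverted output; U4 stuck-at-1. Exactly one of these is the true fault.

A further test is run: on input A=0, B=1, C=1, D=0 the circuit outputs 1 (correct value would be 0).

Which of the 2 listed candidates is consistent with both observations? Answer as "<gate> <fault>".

Evaluate each candidate on input A=0, B=1, C=1, D=0:
  U2 inverted output: U1=1, U2=0 [inverted output], U3=0, U4=0, U5=1 → 1 — matches
  U4 stuck-at-1: U1=1, U2=1, U3=0, U4=1 [stuck-at-1], U5=0 → 0 — eliminated
Only U2 inverted output reproduces the observed 1.

U2 inverted output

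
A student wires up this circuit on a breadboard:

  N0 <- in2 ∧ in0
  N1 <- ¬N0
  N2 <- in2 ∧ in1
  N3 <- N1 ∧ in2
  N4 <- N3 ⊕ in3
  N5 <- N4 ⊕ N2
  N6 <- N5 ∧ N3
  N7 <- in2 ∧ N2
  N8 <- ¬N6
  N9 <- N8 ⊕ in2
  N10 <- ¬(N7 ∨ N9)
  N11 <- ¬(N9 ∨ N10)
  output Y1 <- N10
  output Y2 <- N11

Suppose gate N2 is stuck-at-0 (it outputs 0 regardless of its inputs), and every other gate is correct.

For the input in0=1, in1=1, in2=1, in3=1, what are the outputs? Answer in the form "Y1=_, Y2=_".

Propagate with N2 forced: N0=1, N1=0, N2=0 [stuck-at-0], N3=0, N4=1, N5=1, N6=0, N7=0, N8=1, N9=0, N10=1, N11=0.
So the outputs are Y1=1, Y2=0. (Without the fault they would be Y1=0, Y2=1.)

Y1=1, Y2=0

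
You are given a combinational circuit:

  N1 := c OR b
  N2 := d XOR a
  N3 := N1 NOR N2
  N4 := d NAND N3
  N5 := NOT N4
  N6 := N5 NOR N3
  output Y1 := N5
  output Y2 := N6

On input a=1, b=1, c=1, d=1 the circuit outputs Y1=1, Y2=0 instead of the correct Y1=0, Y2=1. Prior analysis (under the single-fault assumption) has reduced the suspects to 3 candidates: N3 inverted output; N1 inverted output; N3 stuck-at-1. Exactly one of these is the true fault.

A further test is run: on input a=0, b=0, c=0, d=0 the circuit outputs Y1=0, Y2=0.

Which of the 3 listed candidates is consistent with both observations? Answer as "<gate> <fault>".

Evaluate each candidate on input a=0, b=0, c=0, d=0:
  N3 inverted output: N1=0, N2=0, N3=0 [inverted output], N4=1, N5=0, N6=1 → Y1=0, Y2=1 — eliminated
  N1 inverted output: N1=1 [inverted output], N2=0, N3=0, N4=1, N5=0, N6=1 → Y1=0, Y2=1 — eliminated
  N3 stuck-at-1: N1=0, N2=0, N3=1 [stuck-at-1], N4=1, N5=0, N6=0 → Y1=0, Y2=0 — matches
Only N3 stuck-at-1 reproduces the observed Y1=0, Y2=0.

N3 stuck-at-1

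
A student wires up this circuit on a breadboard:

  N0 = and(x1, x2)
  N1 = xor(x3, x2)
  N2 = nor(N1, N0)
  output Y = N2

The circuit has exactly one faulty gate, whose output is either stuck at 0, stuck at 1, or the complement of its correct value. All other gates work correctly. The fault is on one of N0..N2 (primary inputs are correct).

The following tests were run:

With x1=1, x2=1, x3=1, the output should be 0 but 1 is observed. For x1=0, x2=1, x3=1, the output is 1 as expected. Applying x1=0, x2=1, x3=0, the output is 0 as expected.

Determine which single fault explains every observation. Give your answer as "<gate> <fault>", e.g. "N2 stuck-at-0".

Fault-free values for test 1 (x1=1, x2=1, x3=1): N0=1, N1=0, N2=0, giving Y=0. Observed 1.
Test 1: faults giving observed 1 are {N0 stuck-at-0, N0 inverted output, N2 stuck-at-1, N2 inverted output}.
Test 2 (x1=0, x2=1, x3=1): fault-free N0=0, N1=0, N2=1 → 1; observed 1. Eliminates N0 inverted output, N2 inverted output.
Test 3 (x1=0, x2=1, x3=0): fault-free N0=0, N1=1, N2=0 → 0; observed 0. Eliminates N2 stuck-at-1.
Only N0 stuck-at-0 is consistent with every test.

N0 stuck-at-0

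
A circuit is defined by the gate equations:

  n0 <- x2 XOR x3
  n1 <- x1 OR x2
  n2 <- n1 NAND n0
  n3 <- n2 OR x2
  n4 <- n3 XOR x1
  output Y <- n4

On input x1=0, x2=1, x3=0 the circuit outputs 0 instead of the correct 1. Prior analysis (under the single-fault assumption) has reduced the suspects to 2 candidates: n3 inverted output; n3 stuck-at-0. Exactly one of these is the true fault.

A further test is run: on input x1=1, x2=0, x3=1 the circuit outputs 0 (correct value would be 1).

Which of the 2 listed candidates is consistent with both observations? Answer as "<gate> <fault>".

n3 inverted output

Evaluate each candidate on input x1=1, x2=0, x3=1:
  n3 inverted output: n0=1, n1=1, n2=0, n3=1 [inverted output], n4=0 → 0 — matches
  n3 stuck-at-0: n0=1, n1=1, n2=0, n3=0 [stuck-at-0], n4=1 → 1 — eliminated
Only n3 inverted output reproduces the observed 0.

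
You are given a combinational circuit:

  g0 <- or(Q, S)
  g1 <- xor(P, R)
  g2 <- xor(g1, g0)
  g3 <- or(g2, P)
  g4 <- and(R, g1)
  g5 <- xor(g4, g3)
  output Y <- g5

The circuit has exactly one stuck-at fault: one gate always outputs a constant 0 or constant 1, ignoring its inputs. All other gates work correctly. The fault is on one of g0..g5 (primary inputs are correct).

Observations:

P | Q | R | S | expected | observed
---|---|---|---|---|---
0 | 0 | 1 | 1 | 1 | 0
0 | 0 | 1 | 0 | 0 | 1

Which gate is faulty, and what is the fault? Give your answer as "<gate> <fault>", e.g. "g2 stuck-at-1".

g4 stuck-at-0

Fault-free values for test 1 (P=0, Q=0, R=1, S=1): g0=1, g1=1, g2=0, g3=0, g4=1, g5=1, giving Y=1. Observed 0.
Test 1: faults giving observed 0 are {g0 stuck-at-0, g2 stuck-at-1, g3 stuck-at-1, g4 stuck-at-0, g5 stuck-at-0}.
Test 2 (P=0, Q=0, R=1, S=0): fault-free g0=0, g1=1, g2=1, g3=1, g4=1, g5=0 → 0; observed 1. Eliminates g0 stuck-at-0, g2 stuck-at-1, g3 stuck-at-1, g5 stuck-at-0.
Only g4 stuck-at-0 is consistent with every test.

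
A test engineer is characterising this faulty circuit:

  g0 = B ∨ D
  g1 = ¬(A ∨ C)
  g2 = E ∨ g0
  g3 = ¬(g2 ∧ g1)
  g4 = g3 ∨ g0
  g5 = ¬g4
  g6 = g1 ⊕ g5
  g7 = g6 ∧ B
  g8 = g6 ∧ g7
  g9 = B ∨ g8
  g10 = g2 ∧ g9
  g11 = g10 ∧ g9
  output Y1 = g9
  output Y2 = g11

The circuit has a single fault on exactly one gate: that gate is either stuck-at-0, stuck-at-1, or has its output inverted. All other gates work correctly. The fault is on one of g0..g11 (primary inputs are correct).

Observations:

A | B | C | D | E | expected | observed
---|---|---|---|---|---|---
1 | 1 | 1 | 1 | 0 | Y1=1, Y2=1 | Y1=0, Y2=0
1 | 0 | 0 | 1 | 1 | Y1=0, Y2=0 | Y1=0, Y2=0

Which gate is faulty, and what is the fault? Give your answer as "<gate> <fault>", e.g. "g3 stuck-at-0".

Fault-free values for test 1 (A=1, B=1, C=1, D=1, E=0): g0=1, g1=0, g2=1, g3=1, g4=1, g5=0, g6=0, g7=0, g8=0, g9=1, g10=1, g11=1, giving Y1=1, Y2=1. Observed Y1=0, Y2=0.
Test 1: faults giving observed Y1=0, Y2=0 are {g9 stuck-at-0, g9 inverted output}.
Test 2 (A=1, B=0, C=0, D=1, E=1): fault-free g0=1, g1=0, g2=1, g3=1, g4=1, g5=0, g6=0, g7=0, g8=0, g9=0, g10=0, g11=0 → Y1=0, Y2=0; observed Y1=0, Y2=0. Eliminates g9 inverted output.
Only g9 stuck-at-0 is consistent with every test.

g9 stuck-at-0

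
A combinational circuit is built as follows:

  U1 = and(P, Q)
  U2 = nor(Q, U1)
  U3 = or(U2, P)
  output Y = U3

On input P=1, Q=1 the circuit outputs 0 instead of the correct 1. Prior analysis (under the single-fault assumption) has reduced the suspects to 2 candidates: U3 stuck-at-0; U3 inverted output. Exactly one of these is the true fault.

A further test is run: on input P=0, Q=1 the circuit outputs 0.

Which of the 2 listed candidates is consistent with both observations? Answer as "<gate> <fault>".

Evaluate each candidate on input P=0, Q=1:
  U3 stuck-at-0: U1=0, U2=0, U3=0 [stuck-at-0] → 0 — matches
  U3 inverted output: U1=0, U2=0, U3=1 [inverted output] → 1 — eliminated
Only U3 stuck-at-0 reproduces the observed 0.

U3 stuck-at-0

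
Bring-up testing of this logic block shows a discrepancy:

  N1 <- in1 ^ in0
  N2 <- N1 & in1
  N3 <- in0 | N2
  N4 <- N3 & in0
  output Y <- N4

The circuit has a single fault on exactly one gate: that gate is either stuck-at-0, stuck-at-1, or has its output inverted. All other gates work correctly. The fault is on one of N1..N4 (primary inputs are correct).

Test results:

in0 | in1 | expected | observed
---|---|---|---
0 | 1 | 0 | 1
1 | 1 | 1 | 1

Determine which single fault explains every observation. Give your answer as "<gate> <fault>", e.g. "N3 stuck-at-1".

N4 stuck-at-1

Fault-free values for test 1 (in0=0, in1=1): N1=1, N2=1, N3=1, N4=0, giving Y=0. Observed 1.
Test 1: faults giving observed 1 are {N4 stuck-at-1, N4 inverted output}.
Test 2 (in0=1, in1=1): fault-free N1=0, N2=0, N3=1, N4=1 → 1; observed 1. Eliminates N4 inverted output.
Only N4 stuck-at-1 is consistent with every test.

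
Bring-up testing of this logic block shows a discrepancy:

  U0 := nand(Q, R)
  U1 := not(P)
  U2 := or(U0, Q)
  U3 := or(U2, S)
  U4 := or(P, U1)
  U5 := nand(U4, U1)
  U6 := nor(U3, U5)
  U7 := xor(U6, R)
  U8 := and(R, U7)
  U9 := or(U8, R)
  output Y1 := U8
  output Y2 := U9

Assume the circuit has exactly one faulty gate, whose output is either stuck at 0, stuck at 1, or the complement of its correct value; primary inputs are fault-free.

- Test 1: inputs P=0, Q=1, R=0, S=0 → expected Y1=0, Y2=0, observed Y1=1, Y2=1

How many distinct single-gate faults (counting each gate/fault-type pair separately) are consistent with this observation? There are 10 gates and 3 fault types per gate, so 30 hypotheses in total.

2

Fault-free: U0=1, U1=1, U2=1, U3=1, U4=1, U5=0, U6=0, U7=0, U8=0, U9=0 → Y1=0, Y2=0. Observed Y1=1, Y2=1.
  U0: none of the 3 fault types match ✗
  U1: none of the 3 fault types match ✗
  U2: none of the 3 fault types match ✗
  U3: none of the 3 fault types match ✗
  U4: none of the 3 fault types match ✗
  U5: none of the 3 fault types match ✗
  U6: none of the 3 fault types match ✗
  U7: none of the 3 fault types match ✗
  U8: stuck-at-1, inverted output ✓; others ✗
  U9: none of the 3 fault types match ✗
Consistent faults: {U8 stuck-at-1, U8 inverted output} — 2 in all.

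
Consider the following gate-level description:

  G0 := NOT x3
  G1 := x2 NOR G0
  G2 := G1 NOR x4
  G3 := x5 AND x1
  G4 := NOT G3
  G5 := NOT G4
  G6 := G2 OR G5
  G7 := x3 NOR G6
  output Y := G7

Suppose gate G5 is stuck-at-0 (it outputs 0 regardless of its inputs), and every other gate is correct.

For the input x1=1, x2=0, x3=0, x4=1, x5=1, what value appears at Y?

Propagate with G5 forced: G0=1, G1=0, G2=0, G3=1, G4=0, G5=0 [stuck-at-0], G6=0, G7=1.
So Y = 1. (Without the fault it would be 0.)

1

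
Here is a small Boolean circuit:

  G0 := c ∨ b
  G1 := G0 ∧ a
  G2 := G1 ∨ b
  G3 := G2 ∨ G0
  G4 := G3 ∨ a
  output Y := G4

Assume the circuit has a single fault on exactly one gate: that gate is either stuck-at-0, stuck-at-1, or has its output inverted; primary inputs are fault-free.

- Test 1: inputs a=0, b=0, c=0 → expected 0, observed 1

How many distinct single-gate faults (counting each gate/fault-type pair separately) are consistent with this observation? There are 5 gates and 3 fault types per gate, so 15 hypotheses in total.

Fault-free: G0=0, G1=0, G2=0, G3=0, G4=0 → 0. Observed 1.
  G0: stuck-at-1, inverted output ✓; others ✗
  G1: stuck-at-1, inverted output ✓; others ✗
  G2: stuck-at-1, inverted output ✓; others ✗
  G3: stuck-at-1, inverted output ✓; others ✗
  G4: stuck-at-1, inverted output ✓; others ✗
Consistent faults: {G0 stuck-at-1, G0 inverted output, G1 stuck-at-1, G1 inverted output, G2 stuck-at-1, G2 inverted output, G3 stuck-at-1, G3 inverted output, G4 stuck-at-1, G4 inverted output} — 10 in all.

10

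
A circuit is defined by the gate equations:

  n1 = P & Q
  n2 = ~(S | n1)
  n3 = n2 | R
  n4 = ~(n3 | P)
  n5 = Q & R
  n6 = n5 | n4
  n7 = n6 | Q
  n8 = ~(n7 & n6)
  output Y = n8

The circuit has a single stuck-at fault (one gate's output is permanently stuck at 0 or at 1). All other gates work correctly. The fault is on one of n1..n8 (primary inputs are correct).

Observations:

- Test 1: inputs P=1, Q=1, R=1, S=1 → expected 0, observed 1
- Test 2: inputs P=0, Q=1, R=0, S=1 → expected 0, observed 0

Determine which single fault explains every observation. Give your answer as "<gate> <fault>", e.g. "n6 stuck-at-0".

n5 stuck-at-0

Fault-free values for test 1 (P=1, Q=1, R=1, S=1): n1=1, n2=0, n3=1, n4=0, n5=1, n6=1, n7=1, n8=0, giving Y=0. Observed 1.
Test 1: faults giving observed 1 are {n5 stuck-at-0, n6 stuck-at-0, n7 stuck-at-0, n8 stuck-at-1}.
Test 2 (P=0, Q=1, R=0, S=1): fault-free n1=0, n2=0, n3=0, n4=1, n5=0, n6=1, n7=1, n8=0 → 0; observed 0. Eliminates n6 stuck-at-0, n7 stuck-at-0, n8 stuck-at-1.
Only n5 stuck-at-0 is consistent with every test.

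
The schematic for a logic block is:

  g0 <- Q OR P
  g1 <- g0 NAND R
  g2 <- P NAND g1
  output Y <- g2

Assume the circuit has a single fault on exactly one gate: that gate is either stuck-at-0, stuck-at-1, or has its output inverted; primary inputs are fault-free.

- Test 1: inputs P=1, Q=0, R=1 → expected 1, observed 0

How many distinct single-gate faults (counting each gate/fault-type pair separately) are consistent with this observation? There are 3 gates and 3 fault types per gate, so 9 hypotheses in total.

Fault-free: g0=1, g1=0, g2=1 → 1. Observed 0.
  g0 stuck-at-0: output 0 ✓
  g0 stuck-at-1: output 1 ✗
  g0 inverted output: output 0 ✓
  g1 stuck-at-0: output 1 ✗
  g1 stuck-at-1: output 0 ✓
  g1 inverted output: output 0 ✓
  g2 stuck-at-0: output 0 ✓
  g2 stuck-at-1: output 1 ✗
  g2 inverted output: output 0 ✓
Consistent faults: {g0 stuck-at-0, g0 inverted output, g1 stuck-at-1, g1 inverted output, g2 stuck-at-0, g2 inverted output} — 6 in all.

6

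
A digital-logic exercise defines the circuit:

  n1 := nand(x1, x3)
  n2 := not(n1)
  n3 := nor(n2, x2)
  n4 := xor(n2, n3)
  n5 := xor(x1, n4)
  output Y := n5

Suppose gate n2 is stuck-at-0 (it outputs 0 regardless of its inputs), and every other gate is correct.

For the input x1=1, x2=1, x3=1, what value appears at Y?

1

Propagate with n2 forced: n1=0, n2=0 [stuck-at-0], n3=0, n4=0, n5=1.
So Y = 1. (Without the fault it would be 0.)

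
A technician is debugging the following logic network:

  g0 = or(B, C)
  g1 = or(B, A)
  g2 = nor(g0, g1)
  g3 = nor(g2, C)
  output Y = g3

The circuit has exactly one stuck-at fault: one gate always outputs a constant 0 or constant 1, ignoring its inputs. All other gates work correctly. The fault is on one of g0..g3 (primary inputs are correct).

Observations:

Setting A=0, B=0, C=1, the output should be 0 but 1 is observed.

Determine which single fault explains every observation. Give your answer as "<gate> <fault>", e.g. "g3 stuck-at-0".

g3 stuck-at-1

Fault-free values for test 1 (A=0, B=0, C=1): g0=1, g1=0, g2=0, g3=0, giving Y=0. Observed 1.
Test 1: faults giving observed 1 are {g3 stuck-at-1}.
Only g3 stuck-at-1 is consistent with every test.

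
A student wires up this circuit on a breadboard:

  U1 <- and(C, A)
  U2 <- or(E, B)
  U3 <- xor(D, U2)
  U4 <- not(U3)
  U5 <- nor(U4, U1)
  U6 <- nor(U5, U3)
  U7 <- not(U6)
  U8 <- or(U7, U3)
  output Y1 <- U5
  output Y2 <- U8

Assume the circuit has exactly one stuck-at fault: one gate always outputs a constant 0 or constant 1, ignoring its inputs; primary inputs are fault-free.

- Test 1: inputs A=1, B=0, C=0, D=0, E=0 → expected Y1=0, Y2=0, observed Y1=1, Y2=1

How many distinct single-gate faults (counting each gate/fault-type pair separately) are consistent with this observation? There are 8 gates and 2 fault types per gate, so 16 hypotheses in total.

4

Fault-free: U1=0, U2=0, U3=0, U4=1, U5=0, U6=1, U7=0, U8=0 → Y1=0, Y2=0. Observed Y1=1, Y2=1.
  U1: none of the 2 fault types match ✗
  U2: stuck-at-1 ✓; others ✗
  U3: stuck-at-1 ✓; others ✗
  U4: stuck-at-0 ✓; others ✗
  U5: stuck-at-1 ✓; others ✗
  U6: none of the 2 fault types match ✗
  U7: none of the 2 fault types match ✗
  U8: none of the 2 fault types match ✗
Consistent faults: {U2 stuck-at-1, U3 stuck-at-1, U4 stuck-at-0, U5 stuck-at-1} — 4 in all.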